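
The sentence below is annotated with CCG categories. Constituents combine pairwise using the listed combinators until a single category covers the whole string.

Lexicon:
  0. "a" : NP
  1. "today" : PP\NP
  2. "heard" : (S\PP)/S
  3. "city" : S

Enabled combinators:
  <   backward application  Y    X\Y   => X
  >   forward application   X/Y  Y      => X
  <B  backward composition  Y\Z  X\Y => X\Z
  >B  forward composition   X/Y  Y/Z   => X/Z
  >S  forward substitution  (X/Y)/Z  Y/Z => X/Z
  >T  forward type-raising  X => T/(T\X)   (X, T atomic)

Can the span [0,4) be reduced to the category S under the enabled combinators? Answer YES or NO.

[0,4] S   <
  [0,2] PP   <
    [0,1] "a" : NP
    [1,2] "today" : PP\NP
  [2,4] S\PP   >
    [2,3] "heard" : (S\PP)/S
    [3,4] "city" : S

YES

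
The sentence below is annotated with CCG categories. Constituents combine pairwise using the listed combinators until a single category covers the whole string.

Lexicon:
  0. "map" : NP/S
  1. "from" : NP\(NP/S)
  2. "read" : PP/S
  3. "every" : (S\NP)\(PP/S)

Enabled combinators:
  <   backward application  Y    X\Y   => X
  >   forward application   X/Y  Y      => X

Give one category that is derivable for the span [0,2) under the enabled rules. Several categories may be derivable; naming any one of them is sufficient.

[0,4] S   <
  [0,2] NP   <
    [0,1] "map" : NP/S
    [1,2] "from" : NP\(NP/S)
  [2,4] S\NP   <
    [2,3] "read" : PP/S
    [3,4] "every" : (S\NP)\(PP/S)

NP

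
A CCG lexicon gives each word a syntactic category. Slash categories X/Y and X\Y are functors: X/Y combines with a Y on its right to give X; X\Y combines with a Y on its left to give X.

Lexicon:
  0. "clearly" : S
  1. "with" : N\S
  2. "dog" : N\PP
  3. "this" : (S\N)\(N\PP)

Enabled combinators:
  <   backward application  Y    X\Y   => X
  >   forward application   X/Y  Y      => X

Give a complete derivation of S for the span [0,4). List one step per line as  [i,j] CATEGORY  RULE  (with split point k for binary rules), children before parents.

[0,1] S  lex  "clearly"
[1,2] N\S  lex  "with"
[0,2] N  <  k=1
[2,3] N\PP  lex  "dog"
[3,4] (S\N)\(N\PP)  lex  "this"
[2,4] S\N  <  k=3
[0,4] S  <  k=2

[0,4] S   <
  [0,2] N   <
    [0,1] "clearly" : S
    [1,2] "with" : N\S
  [2,4] S\N   <
    [2,3] "dog" : N\PP
    [3,4] "this" : (S\N)\(N\PP)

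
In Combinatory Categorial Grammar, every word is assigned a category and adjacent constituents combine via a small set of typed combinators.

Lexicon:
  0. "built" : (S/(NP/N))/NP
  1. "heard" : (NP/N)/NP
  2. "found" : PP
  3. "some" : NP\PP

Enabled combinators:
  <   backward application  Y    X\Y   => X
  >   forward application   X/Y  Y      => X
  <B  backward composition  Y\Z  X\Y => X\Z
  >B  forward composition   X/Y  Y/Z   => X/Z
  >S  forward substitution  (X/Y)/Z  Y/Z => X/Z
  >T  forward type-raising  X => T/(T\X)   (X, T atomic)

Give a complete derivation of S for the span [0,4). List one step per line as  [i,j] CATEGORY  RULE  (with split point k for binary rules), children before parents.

[0,1] (S/(NP/N))/NP  lex  "built"
[1,2] (NP/N)/NP  lex  "heard"
[0,2] S/NP  >S  k=1
[2,3] PP  lex  "found"
[3,4] NP\PP  lex  "some"
[2,4] NP  <  k=3
[0,4] S  >  k=2

[0,4] S   >
  [0,2] S/NP   >S
    [0,1] "built" : (S/(NP/N))/NP
    [1,2] "heard" : (NP/N)/NP
  [2,4] NP   <
    [2,3] "found" : PP
    [3,4] "some" : NP\PP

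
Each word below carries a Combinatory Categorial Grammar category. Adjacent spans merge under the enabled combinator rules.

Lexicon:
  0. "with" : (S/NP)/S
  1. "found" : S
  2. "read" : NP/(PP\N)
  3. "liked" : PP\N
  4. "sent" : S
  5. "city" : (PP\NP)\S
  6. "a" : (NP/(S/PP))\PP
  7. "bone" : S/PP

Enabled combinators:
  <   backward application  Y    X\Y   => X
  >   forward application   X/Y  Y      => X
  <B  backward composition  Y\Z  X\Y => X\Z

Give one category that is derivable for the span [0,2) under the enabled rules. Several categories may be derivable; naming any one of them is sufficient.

[0,8] S   >
  [0,2] S/NP   >
    [0,1] "with" : (S/NP)/S
    [1,2] "found" : S
  [2,8] NP   >
    [2,7] NP/(S/PP)   <
      [2,6] PP   <
        [2,4] NP   >
          [2,3] "read" : NP/(PP\N)
          [3,4] "liked" : PP\N
        [4,6] PP\NP   <
          [4,5] "sent" : S
          [5,6] "city" : (PP\NP)\S
      [6,7] "a" : (NP/(S/PP))\PP
    [7,8] "bone" : S/PP

S/NP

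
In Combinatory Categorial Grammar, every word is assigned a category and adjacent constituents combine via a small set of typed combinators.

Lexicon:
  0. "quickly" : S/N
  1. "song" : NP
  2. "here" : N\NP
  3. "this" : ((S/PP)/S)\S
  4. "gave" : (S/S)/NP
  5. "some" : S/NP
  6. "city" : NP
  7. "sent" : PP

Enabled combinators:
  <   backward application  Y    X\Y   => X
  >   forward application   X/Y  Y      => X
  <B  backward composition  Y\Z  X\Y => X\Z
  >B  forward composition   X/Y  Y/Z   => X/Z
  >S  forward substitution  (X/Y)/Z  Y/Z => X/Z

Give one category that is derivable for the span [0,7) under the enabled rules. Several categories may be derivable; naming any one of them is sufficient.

[0,8] S   >
  [0,7] S/PP   >
    [0,4] (S/PP)/S   <
      [0,3] S   >
        [0,1] "quickly" : S/N
        [1,3] N   <
          [1,2] "song" : NP
          [2,3] "here" : N\NP
      [3,4] "this" : ((S/PP)/S)\S
    [4,7] S   >
      [4,6] S/NP   >S
        [4,5] "gave" : (S/S)/NP
        [5,6] "some" : S/NP
      [6,7] "city" : NP
  [7,8] "sent" : PP

S/PP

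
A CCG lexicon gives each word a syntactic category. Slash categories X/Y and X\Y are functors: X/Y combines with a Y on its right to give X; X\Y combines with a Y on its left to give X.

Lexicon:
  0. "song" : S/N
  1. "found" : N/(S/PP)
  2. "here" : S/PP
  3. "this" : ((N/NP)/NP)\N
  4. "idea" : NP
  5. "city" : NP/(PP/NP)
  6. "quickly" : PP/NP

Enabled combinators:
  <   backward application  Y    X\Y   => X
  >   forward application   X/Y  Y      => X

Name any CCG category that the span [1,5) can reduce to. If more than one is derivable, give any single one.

N/NP

[0,7] S   >
  [0,1] "song" : S/N
  [1,7] N   >
    [1,5] N/NP   >
      [1,4] (N/NP)/NP   <
        [1,3] N   >
          [1,2] "found" : N/(S/PP)
          [2,3] "here" : S/PP
        [3,4] "this" : ((N/NP)/NP)\N
      [4,5] "idea" : NP
    [5,7] NP   >
      [5,6] "city" : NP/(PP/NP)
      [6,7] "quickly" : PP/NP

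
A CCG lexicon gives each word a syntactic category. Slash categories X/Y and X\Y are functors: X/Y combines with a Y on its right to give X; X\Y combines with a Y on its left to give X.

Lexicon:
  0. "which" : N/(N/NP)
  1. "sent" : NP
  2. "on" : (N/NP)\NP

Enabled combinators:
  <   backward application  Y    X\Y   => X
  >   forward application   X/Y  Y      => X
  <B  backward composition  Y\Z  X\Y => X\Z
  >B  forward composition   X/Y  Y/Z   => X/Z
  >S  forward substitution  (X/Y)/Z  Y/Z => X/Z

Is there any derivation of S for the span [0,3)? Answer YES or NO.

N/(N/NP) NP (N/NP)\NP
CKY chart[0,3] = {N}; S ∉ chart

NO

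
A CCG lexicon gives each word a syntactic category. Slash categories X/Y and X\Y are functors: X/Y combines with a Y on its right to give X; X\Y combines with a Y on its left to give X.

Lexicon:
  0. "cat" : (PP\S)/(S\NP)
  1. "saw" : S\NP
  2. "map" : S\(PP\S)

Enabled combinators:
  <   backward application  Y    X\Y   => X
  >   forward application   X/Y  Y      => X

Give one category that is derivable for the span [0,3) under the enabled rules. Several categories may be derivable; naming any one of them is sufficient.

[0,3] S   <
  [0,2] PP\S   >
    [0,1] "cat" : (PP\S)/(S\NP)
    [1,2] "saw" : S\NP
  [2,3] "map" : S\(PP\S)

S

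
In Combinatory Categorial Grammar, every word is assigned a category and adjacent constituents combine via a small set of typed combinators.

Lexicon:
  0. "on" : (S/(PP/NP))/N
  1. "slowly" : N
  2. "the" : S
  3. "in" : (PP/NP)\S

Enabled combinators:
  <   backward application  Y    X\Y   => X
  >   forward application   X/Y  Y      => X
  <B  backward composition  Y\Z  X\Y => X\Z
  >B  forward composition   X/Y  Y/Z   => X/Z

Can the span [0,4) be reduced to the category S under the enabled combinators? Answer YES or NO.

[0,4] S   >
  [0,2] S/(PP/NP)   >
    [0,1] "on" : (S/(PP/NP))/N
    [1,2] "slowly" : N
  [2,4] PP/NP   <
    [2,3] "the" : S
    [3,4] "in" : (PP/NP)\S

YES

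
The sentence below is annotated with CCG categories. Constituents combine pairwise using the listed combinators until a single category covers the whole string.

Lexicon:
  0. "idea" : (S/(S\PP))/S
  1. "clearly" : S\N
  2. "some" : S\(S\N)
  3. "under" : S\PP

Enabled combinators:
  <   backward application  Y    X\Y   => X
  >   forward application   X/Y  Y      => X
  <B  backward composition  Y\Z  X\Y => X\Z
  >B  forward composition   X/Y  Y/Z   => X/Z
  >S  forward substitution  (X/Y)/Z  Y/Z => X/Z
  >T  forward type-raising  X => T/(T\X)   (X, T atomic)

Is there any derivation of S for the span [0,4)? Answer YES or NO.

YES

[0,4] S   >
  [0,3] S/(S\PP)   >
    [0,1] "idea" : (S/(S\PP))/S
    [1,3] S   <
      [1,2] "clearly" : S\N
      [2,3] "some" : S\(S\N)
  [3,4] "under" : S\PP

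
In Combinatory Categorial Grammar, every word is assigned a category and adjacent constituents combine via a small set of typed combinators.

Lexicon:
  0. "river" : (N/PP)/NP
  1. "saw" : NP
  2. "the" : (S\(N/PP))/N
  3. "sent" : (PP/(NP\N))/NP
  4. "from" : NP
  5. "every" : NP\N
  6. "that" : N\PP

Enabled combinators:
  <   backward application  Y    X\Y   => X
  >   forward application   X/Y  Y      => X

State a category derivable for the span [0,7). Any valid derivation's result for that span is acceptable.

[0,7] S   <
  [0,2] N/PP   >
    [0,1] "river" : (N/PP)/NP
    [1,2] "saw" : NP
  [2,7] S\(N/PP)   >
    [2,3] "the" : (S\(N/PP))/N
    [3,7] N   <
      [3,6] PP   >
        [3,5] PP/(NP\N)   >
          [3,4] "sent" : (PP/(NP\N))/NP
          [4,5] "from" : NP
        [5,6] "every" : NP\N
      [6,7] "that" : N\PP

S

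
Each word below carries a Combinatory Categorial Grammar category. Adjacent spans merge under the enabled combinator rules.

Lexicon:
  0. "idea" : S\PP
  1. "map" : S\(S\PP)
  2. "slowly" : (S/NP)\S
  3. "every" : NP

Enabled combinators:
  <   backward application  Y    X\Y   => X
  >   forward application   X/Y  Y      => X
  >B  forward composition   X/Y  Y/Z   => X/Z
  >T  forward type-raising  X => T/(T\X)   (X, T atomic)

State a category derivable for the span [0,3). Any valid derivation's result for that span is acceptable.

S/NP

[0,4] S   >
  [0,3] S/NP   <
    [0,2] S   <
      [0,1] "idea" : S\PP
      [1,2] "map" : S\(S\PP)
    [2,3] "slowly" : (S/NP)\S
  [3,4] "every" : NP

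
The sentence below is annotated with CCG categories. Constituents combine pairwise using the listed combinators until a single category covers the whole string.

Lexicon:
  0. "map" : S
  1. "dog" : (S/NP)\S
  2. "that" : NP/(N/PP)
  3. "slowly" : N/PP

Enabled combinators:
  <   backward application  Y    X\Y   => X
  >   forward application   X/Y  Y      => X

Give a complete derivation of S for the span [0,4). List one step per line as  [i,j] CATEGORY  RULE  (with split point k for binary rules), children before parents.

[0,1] S  lex  "map"
[1,2] (S/NP)\S  lex  "dog"
[0,2] S/NP  <  k=1
[2,3] NP/(N/PP)  lex  "that"
[3,4] N/PP  lex  "slowly"
[2,4] NP  >  k=3
[0,4] S  >  k=2

[0,4] S   >
  [0,2] S/NP   <
    [0,1] "map" : S
    [1,2] "dog" : (S/NP)\S
  [2,4] NP   >
    [2,3] "that" : NP/(N/PP)
    [3,4] "slowly" : N/PP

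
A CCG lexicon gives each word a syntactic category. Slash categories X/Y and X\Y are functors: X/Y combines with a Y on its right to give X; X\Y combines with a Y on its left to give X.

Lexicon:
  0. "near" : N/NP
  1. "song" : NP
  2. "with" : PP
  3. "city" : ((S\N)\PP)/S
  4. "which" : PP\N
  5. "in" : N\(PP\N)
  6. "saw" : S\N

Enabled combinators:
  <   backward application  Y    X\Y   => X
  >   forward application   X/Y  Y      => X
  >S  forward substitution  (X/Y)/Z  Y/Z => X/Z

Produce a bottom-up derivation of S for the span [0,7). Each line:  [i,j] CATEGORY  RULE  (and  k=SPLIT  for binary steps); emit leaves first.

[0,1] N/NP  lex  "near"
[1,2] NP  lex  "song"
[0,2] N  >  k=1
[2,3] PP  lex  "with"
[3,4] ((S\N)\PP)/S  lex  "city"
[4,5] PP\N  lex  "which"
[5,6] N\(PP\N)  lex  "in"
[4,6] N  <  k=5
[6,7] S\N  lex  "saw"
[4,7] S  <  k=6
[3,7] (S\N)\PP  >  k=4
[2,7] S\N  <  k=3
[0,7] S  <  k=2

[0,7] S   <
  [0,2] N   >
    [0,1] "near" : N/NP
    [1,2] "song" : NP
  [2,7] S\N   <
    [2,3] "with" : PP
    [3,7] (S\N)\PP   >
      [3,4] "city" : ((S\N)\PP)/S
      [4,7] S   <
        [4,6] N   <
          [4,5] "which" : PP\N
          [5,6] "in" : N\(PP\N)
        [6,7] "saw" : S\N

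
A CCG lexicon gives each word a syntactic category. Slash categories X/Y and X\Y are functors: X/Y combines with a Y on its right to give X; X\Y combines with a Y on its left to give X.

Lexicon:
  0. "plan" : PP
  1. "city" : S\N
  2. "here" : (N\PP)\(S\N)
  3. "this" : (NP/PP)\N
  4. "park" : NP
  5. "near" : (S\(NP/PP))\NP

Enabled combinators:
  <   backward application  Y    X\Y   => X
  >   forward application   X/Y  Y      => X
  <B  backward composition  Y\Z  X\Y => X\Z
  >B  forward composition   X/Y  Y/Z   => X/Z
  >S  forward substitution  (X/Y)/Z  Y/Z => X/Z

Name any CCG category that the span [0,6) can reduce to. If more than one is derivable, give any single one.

S

[0,6] S   <
  [0,4] NP/PP   <
    [0,3] N   <
      [0,1] "plan" : PP
      [1,3] N\PP   <
        [1,2] "city" : S\N
        [2,3] "here" : (N\PP)\(S\N)
    [3,4] "this" : (NP/PP)\N
  [4,6] S\(NP/PP)   <
    [4,5] "park" : NP
    [5,6] "near" : (S\(NP/PP))\NP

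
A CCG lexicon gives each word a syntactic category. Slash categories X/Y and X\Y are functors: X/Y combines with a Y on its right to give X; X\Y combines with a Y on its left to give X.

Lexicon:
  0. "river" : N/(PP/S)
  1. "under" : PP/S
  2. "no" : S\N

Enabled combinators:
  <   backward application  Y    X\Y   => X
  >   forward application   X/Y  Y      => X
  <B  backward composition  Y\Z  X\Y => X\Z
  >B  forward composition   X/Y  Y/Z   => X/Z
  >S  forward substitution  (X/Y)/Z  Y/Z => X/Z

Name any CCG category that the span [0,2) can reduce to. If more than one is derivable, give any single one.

N

[0,3] S   <
  [0,2] N   >
    [0,1] "river" : N/(PP/S)
    [1,2] "under" : PP/S
  [2,3] "no" : S\N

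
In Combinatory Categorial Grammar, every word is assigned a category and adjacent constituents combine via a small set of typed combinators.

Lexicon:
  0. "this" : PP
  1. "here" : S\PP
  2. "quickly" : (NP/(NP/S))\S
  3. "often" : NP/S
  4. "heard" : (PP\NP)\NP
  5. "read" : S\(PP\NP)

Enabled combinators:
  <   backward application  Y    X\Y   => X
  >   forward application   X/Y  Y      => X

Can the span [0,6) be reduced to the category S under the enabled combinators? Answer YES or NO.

YES

[0,6] S   <
  [0,5] PP\NP   <
    [0,4] NP   >
      [0,3] NP/(NP/S)   <
        [0,2] S   <
          [0,1] "this" : PP
          [1,2] "here" : S\PP
        [2,3] "quickly" : (NP/(NP/S))\S
      [3,4] "often" : NP/S
    [4,5] "heard" : (PP\NP)\NP
  [5,6] "read" : S\(PP\NP)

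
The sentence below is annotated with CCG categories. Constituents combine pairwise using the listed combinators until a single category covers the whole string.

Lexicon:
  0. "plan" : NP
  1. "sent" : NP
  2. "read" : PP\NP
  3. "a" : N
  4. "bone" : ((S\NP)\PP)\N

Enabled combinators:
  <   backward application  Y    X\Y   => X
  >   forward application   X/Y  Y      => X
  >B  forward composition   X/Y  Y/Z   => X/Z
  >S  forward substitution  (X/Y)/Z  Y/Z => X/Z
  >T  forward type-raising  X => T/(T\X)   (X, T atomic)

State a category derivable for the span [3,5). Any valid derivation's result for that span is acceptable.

(S\NP)\PP

[0,5] S   <
  [0,1] "plan" : NP
  [1,5] S\NP   <
    [1,3] PP   <
      [1,2] "sent" : NP
      [2,3] "read" : PP\NP
    [3,5] (S\NP)\PP   <
      [3,4] "a" : N
      [4,5] "bone" : ((S\NP)\PP)\N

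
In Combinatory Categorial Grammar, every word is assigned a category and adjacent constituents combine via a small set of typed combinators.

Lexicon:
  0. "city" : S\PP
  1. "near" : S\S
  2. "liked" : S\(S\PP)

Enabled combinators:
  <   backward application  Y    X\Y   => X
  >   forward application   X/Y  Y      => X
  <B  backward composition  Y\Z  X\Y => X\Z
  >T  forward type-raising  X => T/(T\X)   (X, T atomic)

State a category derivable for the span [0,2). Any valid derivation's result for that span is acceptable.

S\PP

[0,3] S   <
  [0,2] S\PP   <B
    [0,1] "city" : S\PP
    [1,2] "near" : S\S
  [2,3] "liked" : S\(S\PP)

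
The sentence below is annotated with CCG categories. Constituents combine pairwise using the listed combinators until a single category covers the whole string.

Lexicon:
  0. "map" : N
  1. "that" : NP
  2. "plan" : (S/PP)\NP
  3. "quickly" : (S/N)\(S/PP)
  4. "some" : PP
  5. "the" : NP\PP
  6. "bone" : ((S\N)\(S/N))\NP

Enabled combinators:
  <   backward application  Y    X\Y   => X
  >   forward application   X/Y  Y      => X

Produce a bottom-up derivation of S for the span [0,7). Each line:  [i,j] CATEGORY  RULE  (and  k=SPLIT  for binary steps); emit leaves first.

[0,1] N  lex  "map"
[1,2] NP  lex  "that"
[2,3] (S/PP)\NP  lex  "plan"
[1,3] S/PP  <  k=2
[3,4] (S/N)\(S/PP)  lex  "quickly"
[1,4] S/N  <  k=3
[4,5] PP  lex  "some"
[5,6] NP\PP  lex  "the"
[4,6] NP  <  k=5
[6,7] ((S\N)\(S/N))\NP  lex  "bone"
[4,7] (S\N)\(S/N)  <  k=6
[1,7] S\N  <  k=4
[0,7] S  <  k=1

[0,7] S   <
  [0,1] "map" : N
  [1,7] S\N   <
    [1,4] S/N   <
      [1,3] S/PP   <
        [1,2] "that" : NP
        [2,3] "plan" : (S/PP)\NP
      [3,4] "quickly" : (S/N)\(S/PP)
    [4,7] (S\N)\(S/N)   <
      [4,6] NP   <
        [4,5] "some" : PP
        [5,6] "the" : NP\PP
      [6,7] "bone" : ((S\N)\(S/N))\NP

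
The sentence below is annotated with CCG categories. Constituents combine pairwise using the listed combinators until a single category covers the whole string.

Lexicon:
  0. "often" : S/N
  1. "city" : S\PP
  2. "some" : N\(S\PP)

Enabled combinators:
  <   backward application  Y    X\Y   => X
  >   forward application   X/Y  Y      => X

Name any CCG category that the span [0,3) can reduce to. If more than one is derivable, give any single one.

S

[0,3] S   >
  [0,1] "often" : S/N
  [1,3] N   <
    [1,2] "city" : S\PP
    [2,3] "some" : N\(S\PP)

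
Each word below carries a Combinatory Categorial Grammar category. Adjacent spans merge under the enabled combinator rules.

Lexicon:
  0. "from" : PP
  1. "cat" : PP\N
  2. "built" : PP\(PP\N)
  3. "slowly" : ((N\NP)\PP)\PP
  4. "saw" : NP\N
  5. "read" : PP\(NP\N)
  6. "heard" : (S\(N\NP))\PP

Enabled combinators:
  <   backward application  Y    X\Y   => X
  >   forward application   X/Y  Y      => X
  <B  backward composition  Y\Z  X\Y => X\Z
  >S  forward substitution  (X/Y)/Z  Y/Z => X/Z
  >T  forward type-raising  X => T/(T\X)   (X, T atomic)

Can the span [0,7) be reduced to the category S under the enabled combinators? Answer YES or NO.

[0,7] S   <
  [0,4] N\NP   <
    [0,1] "from" : PP
    [1,4] (N\NP)\PP   <
      [1,3] PP   <
        [1,2] "cat" : PP\N
        [2,3] "built" : PP\(PP\N)
      [3,4] "slowly" : ((N\NP)\PP)\PP
  [4,7] S\(N\NP)   <
    [4,6] PP   <
      [4,5] "saw" : NP\N
      [5,6] "read" : PP\(NP\N)
    [6,7] "heard" : (S\(N\NP))\PP

YES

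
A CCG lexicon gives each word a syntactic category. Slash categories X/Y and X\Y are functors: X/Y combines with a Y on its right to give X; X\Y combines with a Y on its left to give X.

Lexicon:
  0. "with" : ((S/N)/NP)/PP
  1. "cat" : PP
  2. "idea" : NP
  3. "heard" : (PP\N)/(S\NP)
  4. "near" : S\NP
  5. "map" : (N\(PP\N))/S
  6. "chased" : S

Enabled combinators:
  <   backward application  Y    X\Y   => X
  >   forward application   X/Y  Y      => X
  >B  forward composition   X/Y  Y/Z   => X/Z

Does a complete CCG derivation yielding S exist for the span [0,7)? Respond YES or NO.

YES

[0,7] S   >
  [0,3] S/N   >
    [0,2] (S/N)/NP   >
      [0,1] "with" : ((S/N)/NP)/PP
      [1,2] "cat" : PP
    [2,3] "idea" : NP
  [3,7] N   <
    [3,5] PP\N   >
      [3,4] "heard" : (PP\N)/(S\NP)
      [4,5] "near" : S\NP
    [5,7] N\(PP\N)   >
      [5,6] "map" : (N\(PP\N))/S
      [6,7] "chased" : S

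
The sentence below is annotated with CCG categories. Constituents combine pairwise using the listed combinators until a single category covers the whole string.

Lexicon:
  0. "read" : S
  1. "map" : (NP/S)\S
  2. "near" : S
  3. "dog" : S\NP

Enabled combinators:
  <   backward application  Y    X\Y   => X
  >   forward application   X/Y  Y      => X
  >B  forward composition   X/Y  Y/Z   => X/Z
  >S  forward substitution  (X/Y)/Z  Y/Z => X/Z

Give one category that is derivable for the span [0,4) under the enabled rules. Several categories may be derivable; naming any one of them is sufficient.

[0,4] S   <
  [0,3] NP   >
    [0,2] NP/S   <
      [0,1] "read" : S
      [1,2] "map" : (NP/S)\S
    [2,3] "near" : S
  [3,4] "dog" : S\NP

S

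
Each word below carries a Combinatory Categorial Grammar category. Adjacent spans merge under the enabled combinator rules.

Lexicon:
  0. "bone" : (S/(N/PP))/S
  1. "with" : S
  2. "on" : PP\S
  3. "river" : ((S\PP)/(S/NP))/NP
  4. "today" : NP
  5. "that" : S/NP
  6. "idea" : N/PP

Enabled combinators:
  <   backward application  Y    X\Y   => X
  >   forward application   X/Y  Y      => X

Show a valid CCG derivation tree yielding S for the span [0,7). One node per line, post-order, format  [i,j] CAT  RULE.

[0,7] S   >
  [0,6] S/(N/PP)   >
    [0,1] "bone" : (S/(N/PP))/S
    [1,6] S   <
      [1,3] PP   <
        [1,2] "with" : S
        [2,3] "on" : PP\S
      [3,6] S\PP   >
        [3,5] (S\PP)/(S/NP)   >
          [3,4] "river" : ((S\PP)/(S/NP))/NP
          [4,5] "today" : NP
        [5,6] "that" : S/NP
  [6,7] "idea" : N/PP

[0,1] (S/(N/PP))/S  lex  "bone"
[1,2] S  lex  "with"
[2,3] PP\S  lex  "on"
[1,3] PP  <  k=2
[3,4] ((S\PP)/(S/NP))/NP  lex  "river"
[4,5] NP  lex  "today"
[3,5] (S\PP)/(S/NP)  >  k=4
[5,6] S/NP  lex  "that"
[3,6] S\PP  >  k=5
[1,6] S  <  k=3
[0,6] S/(N/PP)  >  k=1
[6,7] N/PP  lex  "idea"
[0,7] S  >  k=6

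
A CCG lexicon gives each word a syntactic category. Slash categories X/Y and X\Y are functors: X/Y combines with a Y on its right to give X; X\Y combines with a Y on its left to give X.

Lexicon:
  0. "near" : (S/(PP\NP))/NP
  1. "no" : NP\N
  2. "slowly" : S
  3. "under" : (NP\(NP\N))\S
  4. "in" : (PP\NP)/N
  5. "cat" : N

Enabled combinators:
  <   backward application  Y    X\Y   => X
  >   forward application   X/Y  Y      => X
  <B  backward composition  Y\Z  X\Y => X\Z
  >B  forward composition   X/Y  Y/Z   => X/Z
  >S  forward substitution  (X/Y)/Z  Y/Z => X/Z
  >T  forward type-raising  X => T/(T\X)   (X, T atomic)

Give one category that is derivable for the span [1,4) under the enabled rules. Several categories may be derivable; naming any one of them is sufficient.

[0,6] S   >
  [0,4] S/(PP\NP)   >
    [0,1] "near" : (S/(PP\NP))/NP
    [1,4] NP   <
      [1,2] "no" : NP\N
      [2,4] NP\(NP\N)   <
        [2,3] "slowly" : S
        [3,4] "under" : (NP\(NP\N))\S
  [4,6] PP\NP   >
    [4,5] "in" : (PP\NP)/N
    [5,6] "cat" : N

NP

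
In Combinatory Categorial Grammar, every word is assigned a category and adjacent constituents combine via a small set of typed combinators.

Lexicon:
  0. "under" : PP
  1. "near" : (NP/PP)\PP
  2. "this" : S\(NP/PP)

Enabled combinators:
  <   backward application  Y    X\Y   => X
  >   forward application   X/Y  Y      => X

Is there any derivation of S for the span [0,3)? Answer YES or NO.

[0,3] S   <
  [0,2] NP/PP   <
    [0,1] "under" : PP
    [1,2] "near" : (NP/PP)\PP
  [2,3] "this" : S\(NP/PP)

YES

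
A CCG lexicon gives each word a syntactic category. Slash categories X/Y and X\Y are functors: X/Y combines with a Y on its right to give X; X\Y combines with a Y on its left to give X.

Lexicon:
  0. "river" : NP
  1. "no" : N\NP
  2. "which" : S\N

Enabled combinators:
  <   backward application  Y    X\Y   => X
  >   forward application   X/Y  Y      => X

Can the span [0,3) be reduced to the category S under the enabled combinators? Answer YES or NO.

YES

[0,3] S   <
  [0,2] N   <
    [0,1] "river" : NP
    [1,2] "no" : N\NP
  [2,3] "which" : S\N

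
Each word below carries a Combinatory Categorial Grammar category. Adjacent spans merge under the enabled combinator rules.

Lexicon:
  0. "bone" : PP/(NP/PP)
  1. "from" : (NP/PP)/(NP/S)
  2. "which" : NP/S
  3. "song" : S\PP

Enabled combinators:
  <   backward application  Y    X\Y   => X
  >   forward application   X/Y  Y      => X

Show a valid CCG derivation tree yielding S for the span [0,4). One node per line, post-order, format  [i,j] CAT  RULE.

[0,4] S   <
  [0,3] PP   >
    [0,1] "bone" : PP/(NP/PP)
    [1,3] NP/PP   >
      [1,2] "from" : (NP/PP)/(NP/S)
      [2,3] "which" : NP/S
  [3,4] "song" : S\PP

[0,1] PP/(NP/PP)  lex  "bone"
[1,2] (NP/PP)/(NP/S)  lex  "from"
[2,3] NP/S  lex  "which"
[1,3] NP/PP  >  k=2
[0,3] PP  >  k=1
[3,4] S\PP  lex  "song"
[0,4] S  <  k=3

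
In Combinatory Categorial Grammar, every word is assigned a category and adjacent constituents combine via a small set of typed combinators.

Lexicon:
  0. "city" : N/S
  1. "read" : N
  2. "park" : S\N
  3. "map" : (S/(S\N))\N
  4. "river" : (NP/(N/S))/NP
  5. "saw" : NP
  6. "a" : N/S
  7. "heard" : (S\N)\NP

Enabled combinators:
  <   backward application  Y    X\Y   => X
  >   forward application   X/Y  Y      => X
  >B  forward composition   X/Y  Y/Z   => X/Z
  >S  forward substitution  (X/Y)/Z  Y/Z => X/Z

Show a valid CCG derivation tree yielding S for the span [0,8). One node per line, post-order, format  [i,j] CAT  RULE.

[0,1] N/S  lex  "city"
[1,2] N  lex  "read"
[2,3] S\N  lex  "park"
[1,3] S  <  k=2
[0,3] N  >  k=1
[3,4] (S/(S\N))\N  lex  "map"
[0,4] S/(S\N)  <  k=3
[4,5] (NP/(N/S))/NP  lex  "river"
[5,6] NP  lex  "saw"
[4,6] NP/(N/S)  >  k=5
[6,7] N/S  lex  "a"
[4,7] NP  >  k=6
[7,8] (S\N)\NP  lex  "heard"
[4,8] S\N  <  k=7
[0,8] S  >  k=4

[0,8] S   >
  [0,4] S/(S\N)   <
    [0,3] N   >
      [0,1] "city" : N/S
      [1,3] S   <
        [1,2] "read" : N
        [2,3] "park" : S\N
    [3,4] "map" : (S/(S\N))\N
  [4,8] S\N   <
    [4,7] NP   >
      [4,6] NP/(N/S)   >
        [4,5] "river" : (NP/(N/S))/NP
        [5,6] "saw" : NP
      [6,7] "a" : N/S
    [7,8] "heard" : (S\N)\NP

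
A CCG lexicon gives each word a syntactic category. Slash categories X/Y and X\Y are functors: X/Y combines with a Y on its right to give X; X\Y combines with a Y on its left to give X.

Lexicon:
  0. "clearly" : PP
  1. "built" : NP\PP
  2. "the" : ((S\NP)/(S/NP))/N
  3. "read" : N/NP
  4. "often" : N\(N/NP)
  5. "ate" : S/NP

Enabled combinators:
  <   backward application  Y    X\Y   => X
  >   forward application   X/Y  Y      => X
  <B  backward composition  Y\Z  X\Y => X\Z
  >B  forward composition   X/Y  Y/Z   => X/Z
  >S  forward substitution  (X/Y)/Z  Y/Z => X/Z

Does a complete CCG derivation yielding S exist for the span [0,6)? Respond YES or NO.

[0,6] S   <
  [0,2] NP   <
    [0,1] "clearly" : PP
    [1,2] "built" : NP\PP
  [2,6] S\NP   >
    [2,5] (S\NP)/(S/NP)   >
      [2,3] "the" : ((S\NP)/(S/NP))/N
      [3,5] N   <
        [3,4] "read" : N/NP
        [4,5] "often" : N\(N/NP)
    [5,6] "ate" : S/NP

YES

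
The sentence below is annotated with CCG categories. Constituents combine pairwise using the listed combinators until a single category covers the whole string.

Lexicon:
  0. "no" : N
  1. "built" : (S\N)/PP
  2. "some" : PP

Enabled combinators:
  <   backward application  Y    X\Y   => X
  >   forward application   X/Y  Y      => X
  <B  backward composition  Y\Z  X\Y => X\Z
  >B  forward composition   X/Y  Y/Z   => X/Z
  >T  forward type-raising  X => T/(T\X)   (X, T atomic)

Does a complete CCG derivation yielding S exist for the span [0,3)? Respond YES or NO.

[0,3] S   >
  [0,1] S/(S\N)   >T
    [0,1] "no" : N
  [1,3] S\N   >
    [1,2] "built" : (S\N)/PP
    [2,3] "some" : PP

YES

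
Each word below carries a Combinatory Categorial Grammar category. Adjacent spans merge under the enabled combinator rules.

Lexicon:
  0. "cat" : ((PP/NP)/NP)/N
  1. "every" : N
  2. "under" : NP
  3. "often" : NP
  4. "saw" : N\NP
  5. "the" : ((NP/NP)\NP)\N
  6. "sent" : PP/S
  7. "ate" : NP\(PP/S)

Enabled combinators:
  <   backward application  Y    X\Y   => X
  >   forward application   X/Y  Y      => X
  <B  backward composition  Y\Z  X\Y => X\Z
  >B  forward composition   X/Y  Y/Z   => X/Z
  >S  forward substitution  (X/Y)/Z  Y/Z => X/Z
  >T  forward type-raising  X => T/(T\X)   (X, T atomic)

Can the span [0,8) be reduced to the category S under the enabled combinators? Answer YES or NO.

((PP/NP)/NP)/N N NP NP N\NP ((NP/NP)\NP)\N PP/S NP\(PP/S)
CKY chart[0,8] = {(PP/NP)/(NP\NP), N/(N\PP), NP/(NP\PP), PP, PP/(NP\NP), PP/(PP\PP), PP/NP, S/(S\PP)}; S ∉ chart

NO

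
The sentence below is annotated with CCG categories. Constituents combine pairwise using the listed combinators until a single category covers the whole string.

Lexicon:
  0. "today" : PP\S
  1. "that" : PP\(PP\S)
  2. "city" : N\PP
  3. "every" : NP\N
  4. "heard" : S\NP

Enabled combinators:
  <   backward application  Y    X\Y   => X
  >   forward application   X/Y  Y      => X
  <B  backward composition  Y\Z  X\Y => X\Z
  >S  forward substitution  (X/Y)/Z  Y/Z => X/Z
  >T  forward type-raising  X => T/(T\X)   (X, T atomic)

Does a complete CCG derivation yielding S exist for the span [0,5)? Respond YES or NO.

[0,5] S   <
  [0,2] PP   <
    [0,1] "today" : PP\S
    [1,2] "that" : PP\(PP\S)
  [2,5] S\PP   <B
    [2,4] NP\PP   <B
      [2,3] "city" : N\PP
      [3,4] "every" : NP\N
    [4,5] "heard" : S\NP

YES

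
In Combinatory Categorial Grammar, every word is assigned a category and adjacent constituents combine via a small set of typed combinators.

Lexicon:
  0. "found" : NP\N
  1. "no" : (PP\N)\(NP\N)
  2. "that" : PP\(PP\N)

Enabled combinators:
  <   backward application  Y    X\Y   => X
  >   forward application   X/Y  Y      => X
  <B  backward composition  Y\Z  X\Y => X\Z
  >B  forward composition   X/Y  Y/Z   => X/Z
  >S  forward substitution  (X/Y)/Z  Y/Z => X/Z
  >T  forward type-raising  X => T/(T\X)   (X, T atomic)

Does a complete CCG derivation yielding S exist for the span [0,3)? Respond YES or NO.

NO

NP\N (PP\N)\(NP\N) PP\(PP\N)
CKY chart[0,3] = {N/(N\PP), NP/(NP\PP), PP, PP/(PP\PP), S/(S\PP)}; S ∉ chart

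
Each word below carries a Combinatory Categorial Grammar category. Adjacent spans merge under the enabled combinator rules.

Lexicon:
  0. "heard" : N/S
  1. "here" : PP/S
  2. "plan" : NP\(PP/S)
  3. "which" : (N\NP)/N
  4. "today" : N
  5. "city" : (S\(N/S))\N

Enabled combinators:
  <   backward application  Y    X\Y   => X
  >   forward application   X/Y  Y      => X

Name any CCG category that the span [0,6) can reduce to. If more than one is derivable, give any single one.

S

[0,6] S   <
  [0,1] "heard" : N/S
  [1,6] S\(N/S)   <
    [1,5] N   <
      [1,3] NP   <
        [1,2] "here" : PP/S
        [2,3] "plan" : NP\(PP/S)
      [3,5] N\NP   >
        [3,4] "which" : (N\NP)/N
        [4,5] "today" : N
    [5,6] "city" : (S\(N/S))\N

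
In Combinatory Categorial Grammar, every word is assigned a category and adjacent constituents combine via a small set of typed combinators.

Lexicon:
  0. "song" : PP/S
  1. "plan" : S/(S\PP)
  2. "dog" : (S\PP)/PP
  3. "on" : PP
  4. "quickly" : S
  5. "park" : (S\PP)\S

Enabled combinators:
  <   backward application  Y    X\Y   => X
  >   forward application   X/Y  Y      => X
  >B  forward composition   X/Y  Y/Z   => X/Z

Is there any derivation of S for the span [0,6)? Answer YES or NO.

YES

[0,6] S   <
  [0,4] PP   >
    [0,1] "song" : PP/S
    [1,4] S   >
      [1,3] S/PP   >B
        [1,2] "plan" : S/(S\PP)
        [2,3] "dog" : (S\PP)/PP
      [3,4] "on" : PP
  [4,6] S\PP   <
    [4,5] "quickly" : S
    [5,6] "park" : (S\PP)\S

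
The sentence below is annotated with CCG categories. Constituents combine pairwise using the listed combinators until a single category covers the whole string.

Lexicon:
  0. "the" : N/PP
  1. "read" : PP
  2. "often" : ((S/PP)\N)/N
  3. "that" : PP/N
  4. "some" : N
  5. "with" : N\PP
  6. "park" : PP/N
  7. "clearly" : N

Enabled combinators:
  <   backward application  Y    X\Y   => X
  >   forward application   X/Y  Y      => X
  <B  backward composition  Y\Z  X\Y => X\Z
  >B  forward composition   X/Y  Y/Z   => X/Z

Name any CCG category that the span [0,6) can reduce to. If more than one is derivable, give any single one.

S/PP

[0,8] S   >
  [0,6] S/PP   <
    [0,2] N   >
      [0,1] "the" : N/PP
      [1,2] "read" : PP
    [2,6] (S/PP)\N   >
      [2,3] "often" : ((S/PP)\N)/N
      [3,6] N   <
        [3,5] PP   >
          [3,4] "that" : PP/N
          [4,5] "some" : N
        [5,6] "with" : N\PP
  [6,8] PP   >
    [6,7] "park" : PP/N
    [7,8] "clearly" : N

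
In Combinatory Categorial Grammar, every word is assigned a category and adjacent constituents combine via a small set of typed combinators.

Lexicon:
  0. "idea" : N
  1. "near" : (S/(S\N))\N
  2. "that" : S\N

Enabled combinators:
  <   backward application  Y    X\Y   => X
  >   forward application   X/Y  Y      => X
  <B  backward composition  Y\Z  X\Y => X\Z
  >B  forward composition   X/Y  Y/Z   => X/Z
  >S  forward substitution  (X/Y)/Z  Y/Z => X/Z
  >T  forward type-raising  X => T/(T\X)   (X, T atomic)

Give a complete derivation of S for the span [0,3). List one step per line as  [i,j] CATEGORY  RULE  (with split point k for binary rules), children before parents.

[0,3] S   >
  [0,2] S/(S\N)   <
    [0,1] "idea" : N
    [1,2] "near" : (S/(S\N))\N
  [2,3] "that" : S\N

[0,1] N  lex  "idea"
[1,2] (S/(S\N))\N  lex  "near"
[0,2] S/(S\N)  <  k=1
[2,3] S\N  lex  "that"
[0,3] S  >  k=2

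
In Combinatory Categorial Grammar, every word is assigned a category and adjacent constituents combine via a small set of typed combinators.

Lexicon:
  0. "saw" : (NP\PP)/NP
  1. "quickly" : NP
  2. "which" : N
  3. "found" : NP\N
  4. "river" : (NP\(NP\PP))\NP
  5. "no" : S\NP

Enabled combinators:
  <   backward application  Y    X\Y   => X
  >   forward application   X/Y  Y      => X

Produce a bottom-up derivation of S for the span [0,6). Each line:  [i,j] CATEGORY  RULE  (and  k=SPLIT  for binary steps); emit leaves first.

[0,6] S   <
  [0,5] NP   <
    [0,2] NP\PP   >
      [0,1] "saw" : (NP\PP)/NP
      [1,2] "quickly" : NP
    [2,5] NP\(NP\PP)   <
      [2,4] NP   <
        [2,3] "which" : N
        [3,4] "found" : NP\N
      [4,5] "river" : (NP\(NP\PP))\NP
  [5,6] "no" : S\NP

[0,1] (NP\PP)/NP  lex  "saw"
[1,2] NP  lex  "quickly"
[0,2] NP\PP  >  k=1
[2,3] N  lex  "which"
[3,4] NP\N  lex  "found"
[2,4] NP  <  k=3
[4,5] (NP\(NP\PP))\NP  lex  "river"
[2,5] NP\(NP\PP)  <  k=4
[0,5] NP  <  k=2
[5,6] S\NP  lex  "no"
[0,6] S  <  k=5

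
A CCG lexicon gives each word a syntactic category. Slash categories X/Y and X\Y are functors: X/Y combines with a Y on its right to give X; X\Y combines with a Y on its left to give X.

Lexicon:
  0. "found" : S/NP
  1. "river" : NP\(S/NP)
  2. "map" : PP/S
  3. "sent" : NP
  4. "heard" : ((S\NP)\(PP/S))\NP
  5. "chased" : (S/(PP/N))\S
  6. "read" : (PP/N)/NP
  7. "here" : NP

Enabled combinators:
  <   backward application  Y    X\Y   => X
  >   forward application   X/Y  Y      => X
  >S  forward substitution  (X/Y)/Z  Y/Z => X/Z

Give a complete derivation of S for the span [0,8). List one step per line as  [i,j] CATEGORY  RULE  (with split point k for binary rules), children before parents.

[0,1] S/NP  lex  "found"
[1,2] NP\(S/NP)  lex  "river"
[0,2] NP  <  k=1
[2,3] PP/S  lex  "map"
[3,4] NP  lex  "sent"
[4,5] ((S\NP)\(PP/S))\NP  lex  "heard"
[3,5] (S\NP)\(PP/S)  <  k=4
[2,5] S\NP  <  k=3
[0,5] S  <  k=2
[5,6] (S/(PP/N))\S  lex  "chased"
[0,6] S/(PP/N)  <  k=5
[6,7] (PP/N)/NP  lex  "read"
[7,8] NP  lex  "here"
[6,8] PP/N  >  k=7
[0,8] S  >  k=6

[0,8] S   >
  [0,6] S/(PP/N)   <
    [0,5] S   <
      [0,2] NP   <
        [0,1] "found" : S/NP
        [1,2] "river" : NP\(S/NP)
      [2,5] S\NP   <
        [2,3] "map" : PP/S
        [3,5] (S\NP)\(PP/S)   <
          [3,4] "sent" : NP
          [4,5] "heard" : ((S\NP)\(PP/S))\NP
    [5,6] "chased" : (S/(PP/N))\S
  [6,8] PP/N   >
    [6,7] "read" : (PP/N)/NP
    [7,8] "here" : NP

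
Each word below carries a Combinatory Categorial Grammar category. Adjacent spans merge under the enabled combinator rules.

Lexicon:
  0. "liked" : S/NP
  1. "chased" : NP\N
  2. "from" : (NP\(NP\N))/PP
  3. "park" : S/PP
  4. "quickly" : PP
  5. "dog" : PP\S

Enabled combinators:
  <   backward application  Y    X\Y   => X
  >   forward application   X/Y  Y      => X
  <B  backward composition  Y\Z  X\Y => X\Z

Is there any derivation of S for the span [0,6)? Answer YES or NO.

[0,6] S   >
  [0,1] "liked" : S/NP
  [1,6] NP   <
    [1,2] "chased" : NP\N
    [2,6] NP\(NP\N)   >
      [2,3] "from" : (NP\(NP\N))/PP
      [3,6] PP   <
        [3,5] S   >
          [3,4] "park" : S/PP
          [4,5] "quickly" : PP
        [5,6] "dog" : PP\S

YES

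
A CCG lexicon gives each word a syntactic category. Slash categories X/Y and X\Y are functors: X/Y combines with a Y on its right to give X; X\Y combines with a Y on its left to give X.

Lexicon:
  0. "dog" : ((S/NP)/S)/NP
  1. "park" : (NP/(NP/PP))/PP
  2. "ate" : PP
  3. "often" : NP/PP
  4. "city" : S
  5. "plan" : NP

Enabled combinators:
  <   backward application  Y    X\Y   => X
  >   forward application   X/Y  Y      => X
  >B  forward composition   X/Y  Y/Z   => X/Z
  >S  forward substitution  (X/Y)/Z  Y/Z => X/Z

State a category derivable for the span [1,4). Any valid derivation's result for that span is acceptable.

[0,6] S   >
  [0,5] S/NP   >
    [0,4] (S/NP)/S   >
      [0,1] "dog" : ((S/NP)/S)/NP
      [1,4] NP   >
        [1,3] NP/(NP/PP)   >
          [1,2] "park" : (NP/(NP/PP))/PP
          [2,3] "ate" : PP
        [3,4] "often" : NP/PP
    [4,5] "city" : S
  [5,6] "plan" : NP

NP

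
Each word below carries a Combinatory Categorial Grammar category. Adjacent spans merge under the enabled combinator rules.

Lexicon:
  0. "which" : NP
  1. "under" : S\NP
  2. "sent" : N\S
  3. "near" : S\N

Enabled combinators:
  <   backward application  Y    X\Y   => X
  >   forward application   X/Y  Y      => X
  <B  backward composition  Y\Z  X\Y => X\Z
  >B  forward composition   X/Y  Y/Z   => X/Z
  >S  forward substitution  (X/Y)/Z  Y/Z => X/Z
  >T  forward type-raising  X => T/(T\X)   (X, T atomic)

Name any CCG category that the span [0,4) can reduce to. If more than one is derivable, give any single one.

S

[0,4] S   <
  [0,1] "which" : NP
  [1,4] S\NP   <B
    [1,3] N\NP   <B
      [1,2] "under" : S\NP
      [2,3] "sent" : N\S
    [3,4] "near" : S\N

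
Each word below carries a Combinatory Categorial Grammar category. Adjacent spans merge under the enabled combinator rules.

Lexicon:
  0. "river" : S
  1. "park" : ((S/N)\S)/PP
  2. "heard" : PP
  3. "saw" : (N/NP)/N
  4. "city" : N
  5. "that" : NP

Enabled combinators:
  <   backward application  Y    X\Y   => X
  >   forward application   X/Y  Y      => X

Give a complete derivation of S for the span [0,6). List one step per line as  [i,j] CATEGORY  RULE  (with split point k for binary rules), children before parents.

[0,6] S   >
  [0,3] S/N   <
    [0,1] "river" : S
    [1,3] (S/N)\S   >
      [1,2] "park" : ((S/N)\S)/PP
      [2,3] "heard" : PP
  [3,6] N   >
    [3,5] N/NP   >
      [3,4] "saw" : (N/NP)/N
      [4,5] "city" : N
    [5,6] "that" : NP

[0,1] S  lex  "river"
[1,2] ((S/N)\S)/PP  lex  "park"
[2,3] PP  lex  "heard"
[1,3] (S/N)\S  >  k=2
[0,3] S/N  <  k=1
[3,4] (N/NP)/N  lex  "saw"
[4,5] N  lex  "city"
[3,5] N/NP  >  k=4
[5,6] NP  lex  "that"
[3,6] N  >  k=5
[0,6] S  >  k=3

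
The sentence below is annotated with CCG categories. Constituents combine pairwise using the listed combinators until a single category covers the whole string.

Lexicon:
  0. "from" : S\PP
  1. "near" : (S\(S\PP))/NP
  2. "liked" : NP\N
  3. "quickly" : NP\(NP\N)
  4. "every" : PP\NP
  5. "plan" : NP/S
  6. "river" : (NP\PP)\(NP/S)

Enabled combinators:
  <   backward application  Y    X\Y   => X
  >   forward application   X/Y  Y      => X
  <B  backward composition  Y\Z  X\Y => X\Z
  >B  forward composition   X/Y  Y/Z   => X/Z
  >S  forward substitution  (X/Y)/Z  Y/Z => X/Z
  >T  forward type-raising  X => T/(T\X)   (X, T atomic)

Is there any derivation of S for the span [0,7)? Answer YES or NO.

[0,7] S   <
  [0,1] "from" : S\PP
  [1,7] S\(S\PP)   >
    [1,2] "near" : (S\(S\PP))/NP
    [2,7] NP   <
      [2,5] PP   <
        [2,4] NP   <
          [2,3] "liked" : NP\N
          [3,4] "quickly" : NP\(NP\N)
        [4,5] "every" : PP\NP
      [5,7] NP\PP   <
        [5,6] "plan" : NP/S
        [6,7] "river" : (NP\PP)\(NP/S)

YES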